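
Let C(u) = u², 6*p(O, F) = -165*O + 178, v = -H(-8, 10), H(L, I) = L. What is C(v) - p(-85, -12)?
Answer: -13819/6 ≈ -2303.2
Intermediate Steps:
v = 8 (v = -1*(-8) = 8)
p(O, F) = 89/3 - 55*O/2 (p(O, F) = (-165*O + 178)/6 = (178 - 165*O)/6 = 89/3 - 55*O/2)
C(v) - p(-85, -12) = 8² - (89/3 - 55/2*(-85)) = 64 - (89/3 + 4675/2) = 64 - 1*14203/6 = 64 - 14203/6 = -13819/6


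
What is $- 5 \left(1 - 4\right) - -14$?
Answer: $29$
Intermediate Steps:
$- 5 \left(1 - 4\right) - -14 = - 5 \left(1 - 4\right) + 14 = \left(-5\right) \left(-3\right) + 14 = 15 + 14 = 29$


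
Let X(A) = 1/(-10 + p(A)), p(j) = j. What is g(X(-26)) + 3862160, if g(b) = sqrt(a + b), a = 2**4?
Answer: 3862160 + 5*sqrt(23)/6 ≈ 3.8622e+6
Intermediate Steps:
a = 16
X(A) = 1/(-10 + A)
g(b) = sqrt(16 + b)
g(X(-26)) + 3862160 = sqrt(16 + 1/(-10 - 26)) + 3862160 = sqrt(16 + 1/(-36)) + 3862160 = sqrt(16 - 1/36) + 3862160 = sqrt(575/36) + 3862160 = 5*sqrt(23)/6 + 3862160 = 3862160 + 5*sqrt(23)/6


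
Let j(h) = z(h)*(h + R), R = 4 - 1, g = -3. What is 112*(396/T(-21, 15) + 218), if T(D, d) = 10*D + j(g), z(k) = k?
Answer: 121024/5 ≈ 24205.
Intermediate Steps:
R = 3
j(h) = h*(3 + h) (j(h) = h*(h + 3) = h*(3 + h))
T(D, d) = 10*D (T(D, d) = 10*D - 3*(3 - 3) = 10*D - 3*0 = 10*D + 0 = 10*D)
112*(396/T(-21, 15) + 218) = 112*(396/((10*(-21))) + 218) = 112*(396/(-210) + 218) = 112*(396*(-1/210) + 218) = 112*(-66/35 + 218) = 112*(7564/35) = 121024/5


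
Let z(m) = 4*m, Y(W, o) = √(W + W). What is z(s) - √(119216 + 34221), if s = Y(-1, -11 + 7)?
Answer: -√153437 + 4*I*√2 ≈ -391.71 + 5.6569*I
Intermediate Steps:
Y(W, o) = √2*√W (Y(W, o) = √(2*W) = √2*√W)
s = I*√2 (s = √2*√(-1) = √2*I = I*√2 ≈ 1.4142*I)
z(s) - √(119216 + 34221) = 4*(I*√2) - √(119216 + 34221) = 4*I*√2 - √153437 = -√153437 + 4*I*√2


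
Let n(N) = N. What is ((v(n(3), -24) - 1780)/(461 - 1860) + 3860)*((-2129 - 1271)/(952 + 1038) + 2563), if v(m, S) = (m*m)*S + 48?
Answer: 2753428047336/278401 ≈ 9.8901e+6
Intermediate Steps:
v(m, S) = 48 + S*m² (v(m, S) = m²*S + 48 = S*m² + 48 = 48 + S*m²)
((v(n(3), -24) - 1780)/(461 - 1860) + 3860)*((-2129 - 1271)/(952 + 1038) + 2563) = (((48 - 24*3²) - 1780)/(461 - 1860) + 3860)*((-2129 - 1271)/(952 + 1038) + 2563) = (((48 - 24*9) - 1780)/(-1399) + 3860)*(-3400/1990 + 2563) = (((48 - 216) - 1780)*(-1/1399) + 3860)*(-3400*1/1990 + 2563) = ((-168 - 1780)*(-1/1399) + 3860)*(-340/199 + 2563) = (-1948*(-1/1399) + 3860)*(509697/199) = (1948/1399 + 3860)*(509697/199) = (5402088/1399)*(509697/199) = 2753428047336/278401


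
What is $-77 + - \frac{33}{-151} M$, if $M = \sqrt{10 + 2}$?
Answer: $-77 + \frac{66 \sqrt{3}}{151} \approx -76.243$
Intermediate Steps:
$M = 2 \sqrt{3}$ ($M = \sqrt{12} = 2 \sqrt{3} \approx 3.4641$)
$-77 + - \frac{33}{-151} M = -77 + - \frac{33}{-151} \cdot 2 \sqrt{3} = -77 + \left(-33\right) \left(- \frac{1}{151}\right) 2 \sqrt{3} = -77 + \frac{33 \cdot 2 \sqrt{3}}{151} = -77 + \frac{66 \sqrt{3}}{151}$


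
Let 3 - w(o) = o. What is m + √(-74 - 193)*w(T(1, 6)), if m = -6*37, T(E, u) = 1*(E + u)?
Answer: -222 - 4*I*√267 ≈ -222.0 - 65.361*I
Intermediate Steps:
T(E, u) = E + u
w(o) = 3 - o
m = -222
m + √(-74 - 193)*w(T(1, 6)) = -222 + √(-74 - 193)*(3 - (1 + 6)) = -222 + √(-267)*(3 - 1*7) = -222 + (I*√267)*(3 - 7) = -222 + (I*√267)*(-4) = -222 - 4*I*√267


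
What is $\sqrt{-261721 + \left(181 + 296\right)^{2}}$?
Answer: $4 i \sqrt{2137} \approx 184.91 i$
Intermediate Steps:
$\sqrt{-261721 + \left(181 + 296\right)^{2}} = \sqrt{-261721 + 477^{2}} = \sqrt{-261721 + 227529} = \sqrt{-34192} = 4 i \sqrt{2137}$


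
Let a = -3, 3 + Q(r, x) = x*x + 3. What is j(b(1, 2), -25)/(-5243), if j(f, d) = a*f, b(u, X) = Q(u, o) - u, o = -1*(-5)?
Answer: 72/5243 ≈ 0.013733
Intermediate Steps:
o = 5
Q(r, x) = x² (Q(r, x) = -3 + (x*x + 3) = -3 + (x² + 3) = -3 + (3 + x²) = x²)
b(u, X) = 25 - u (b(u, X) = 5² - u = 25 - u)
j(f, d) = -3*f
j(b(1, 2), -25)/(-5243) = -3*(25 - 1*1)/(-5243) = -3*(25 - 1)*(-1/5243) = -3*24*(-1/5243) = -72*(-1/5243) = 72/5243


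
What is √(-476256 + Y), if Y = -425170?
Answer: I*√901426 ≈ 949.43*I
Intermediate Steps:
√(-476256 + Y) = √(-476256 - 425170) = √(-901426) = I*√901426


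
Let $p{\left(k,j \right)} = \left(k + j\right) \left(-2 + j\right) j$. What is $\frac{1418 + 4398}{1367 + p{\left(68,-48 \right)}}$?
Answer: $\frac{5816}{49367} \approx 0.11781$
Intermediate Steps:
$p{\left(k,j \right)} = j \left(-2 + j\right) \left(j + k\right)$ ($p{\left(k,j \right)} = \left(j + k\right) \left(-2 + j\right) j = \left(-2 + j\right) \left(j + k\right) j = j \left(-2 + j\right) \left(j + k\right)$)
$\frac{1418 + 4398}{1367 + p{\left(68,-48 \right)}} = \frac{1418 + 4398}{1367 - 48 \left(\left(-48\right)^{2} - -96 - 136 - 3264\right)} = \frac{5816}{1367 - 48 \left(2304 + 96 - 136 - 3264\right)} = \frac{5816}{1367 - -48000} = \frac{5816}{1367 + 48000} = \frac{5816}{49367}$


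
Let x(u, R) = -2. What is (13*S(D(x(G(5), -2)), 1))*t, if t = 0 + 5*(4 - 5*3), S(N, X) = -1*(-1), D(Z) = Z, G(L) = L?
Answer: -715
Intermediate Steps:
S(N, X) = 1
t = -55 (t = 0 + 5*(4 - 15) = 0 + 5*(-11) = 0 - 55 = -55)
(13*S(D(x(G(5), -2)), 1))*t = (13*1)*(-55) = 13*(-55) = -715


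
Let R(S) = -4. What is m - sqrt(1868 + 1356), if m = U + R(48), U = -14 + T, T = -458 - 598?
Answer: -1074 - 2*sqrt(806) ≈ -1130.8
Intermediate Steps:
T = -1056
U = -1070 (U = -14 - 1056 = -1070)
m = -1074 (m = -1070 - 4 = -1074)
m - sqrt(1868 + 1356) = -1074 - sqrt(1868 + 1356) = -1074 - sqrt(3224) = -1074 - 2*sqrt(806)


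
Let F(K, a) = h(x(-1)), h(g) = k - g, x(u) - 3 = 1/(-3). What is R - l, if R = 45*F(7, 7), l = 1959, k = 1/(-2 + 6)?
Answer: -8271/4 ≈ -2067.8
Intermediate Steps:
x(u) = 8/3 (x(u) = 3 + 1/(-3) = 3 - ⅓ = 8/3)
k = ¼ (k = 1/4 = ¼ ≈ 0.25000)
h(g) = ¼ - g
F(K, a) = -29/12 (F(K, a) = ¼ - 1*8/3 = ¼ - 8/3 = -29/12)
R = -435/4 (R = 45*(-29/12) = -435/4 ≈ -108.75)
R - l = -435/4 - 1*1959 = -435/4 - 1959 = -8271/4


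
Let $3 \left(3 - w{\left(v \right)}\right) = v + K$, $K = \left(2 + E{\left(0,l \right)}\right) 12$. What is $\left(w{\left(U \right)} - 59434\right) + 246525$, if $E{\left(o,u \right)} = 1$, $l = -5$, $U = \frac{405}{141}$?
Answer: $\frac{8792809}{47} \approx 1.8708 \cdot 10^{5}$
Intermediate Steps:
$U = \frac{135}{47}$ ($U = 405 \cdot \frac{1}{141} = \frac{135}{47} \approx 2.8723$)
$K = 36$ ($K = \left(2 + 1\right) 12 = 3 \cdot 12 = 36$)
$w{\left(v \right)} = -9 - \frac{v}{3}$ ($w{\left(v \right)} = 3 - \frac{v + 36}{3} = 3 - \frac{36 + v}{3} = 3 - \left(12 + \frac{v}{3}\right) = -9 - \frac{v}{3}$)
$\left(w{\left(U \right)} - 59434\right) + 246525 = \left(\left(-9 - \frac{45}{47}\right) - 59434\right) + 246525 = \left(- \frac{468}{47} - 59434\right) + 246525 = - \frac{2793866}{47} + 246525 = \frac{8792809}{47}$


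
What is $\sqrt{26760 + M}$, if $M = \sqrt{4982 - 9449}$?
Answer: $\sqrt{26760 + i \sqrt{4467}} \approx 163.58 + 0.204 i$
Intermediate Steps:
$M = i \sqrt{4467}$ ($M = \sqrt{-4467} = i \sqrt{4467} \approx 66.836 i$)
$\sqrt{26760 + M} = \sqrt{26760 + i \sqrt{4467}}$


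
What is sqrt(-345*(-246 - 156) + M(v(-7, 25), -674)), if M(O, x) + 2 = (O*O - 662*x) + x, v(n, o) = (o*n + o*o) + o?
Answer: sqrt(809827) ≈ 899.90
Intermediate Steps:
v(n, o) = o + o**2 + n*o (v(n, o) = (n*o + o**2) + o = (o**2 + n*o) + o = o + o**2 + n*o)
M(O, x) = -2 + O**2 - 661*x (M(O, x) = -2 + ((O*O - 662*x) + x) = -2 + ((O**2 - 662*x) + x) = -2 + (O**2 - 661*x) = -2 + O**2 - 661*x)
sqrt(-345*(-246 - 156) + M(v(-7, 25), -674)) = sqrt(-345*(-246 - 156) + (-2 + (25*(1 - 7 + 25))**2 - 661*(-674))) = sqrt(-345*(-402) + (-2 + (25*19)**2 + 445514)) = sqrt(138690 + (-2 + 475**2 + 445514)) = sqrt(138690 + (-2 + 225625 + 445514)) = sqrt(138690 + 671137) = sqrt(809827)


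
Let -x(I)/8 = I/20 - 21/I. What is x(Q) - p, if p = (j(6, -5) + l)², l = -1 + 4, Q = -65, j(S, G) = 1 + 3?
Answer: -1663/65 ≈ -25.585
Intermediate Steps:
j(S, G) = 4
l = 3
x(I) = 168/I - 2*I/5 (x(I) = -8*(I/20 - 21/I) = -8*(-21/I + I/20) = 168/I - 2*I/5)
p = 49 (p = (4 + 3)² = 7² = 49)
x(Q) - p = (168/(-65) - ⅖*(-65)) - 1*49 = (168*(-1/65) + 26) - 49 = (-168/65 + 26) - 49 = 1522/65 - 49 = -1663/65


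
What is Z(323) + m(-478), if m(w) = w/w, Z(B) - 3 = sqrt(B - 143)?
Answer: 4 + 6*sqrt(5) ≈ 17.416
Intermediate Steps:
Z(B) = 3 + sqrt(-143 + B) (Z(B) = 3 + sqrt(B - 143) = 3 + sqrt(-143 + B))
m(w) = 1
Z(323) + m(-478) = (3 + sqrt(-143 + 323)) + 1 = (3 + sqrt(180)) + 1 = (3 + 6*sqrt(5)) + 1 = 4 + 6*sqrt(5)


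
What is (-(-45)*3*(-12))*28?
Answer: -45360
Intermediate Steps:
(-(-45)*3*(-12))*28 = (-9*(-15)*(-12))*28 = (135*(-12))*28 = -1620*28 = -45360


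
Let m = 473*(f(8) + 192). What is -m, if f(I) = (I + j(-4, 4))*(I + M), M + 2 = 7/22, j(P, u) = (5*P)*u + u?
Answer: 112402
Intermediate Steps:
j(P, u) = u + 5*P*u (j(P, u) = 5*P*u + u = u + 5*P*u)
M = -37/22 (M = -2 + 7/22 = -37/22 ≈ -1.6818)
f(I) = (-76 + I)*(-37/22 + I) (f(I) = (I + 4*(1 + 5*(-4)))*(I - 37/22) = (I + 4*(1 - 20))*(-37/22 + I) = (I + 4*(-19))*(-37/22 + I) = (I - 76)*(-37/22 + I) = (-76 + I)*(-37/22 + I))
m = -112402 (m = 473*((1406/11 + 8**2 - 1709/22*8) + 192) = 473*((1406/11 + 64 - 6836/11) + 192) = 473*(-4726/11 + 192) = 473*(-2614/11) = -112402)
-m = -1*(-112402) = 112402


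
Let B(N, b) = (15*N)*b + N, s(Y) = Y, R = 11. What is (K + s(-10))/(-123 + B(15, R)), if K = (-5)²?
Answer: 5/789 ≈ 0.0063371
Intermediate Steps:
K = 25
B(N, b) = N + 15*N*b (B(N, b) = 15*N*b + N = N + 15*N*b)
(K + s(-10))/(-123 + B(15, R)) = (25 - 10)/(-123 + 15*(1 + 15*11)) = 15/(-123 + 15*(1 + 165)) = 15/(-123 + 15*166) = 15/(-123 + 2490) = 15/2367 = 15*(1/2367) = 5/789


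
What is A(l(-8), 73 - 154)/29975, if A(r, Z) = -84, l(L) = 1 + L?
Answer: -84/29975 ≈ -0.0028023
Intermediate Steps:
A(l(-8), 73 - 154)/29975 = -84/29975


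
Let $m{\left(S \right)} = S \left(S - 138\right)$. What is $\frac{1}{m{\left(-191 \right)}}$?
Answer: $\frac{1}{62839} \approx 1.5914 \cdot 10^{-5}$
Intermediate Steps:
$m{\left(S \right)} = S \left(-138 + S\right)$
$\frac{1}{m{\left(-191 \right)}} = \frac{1}{\left(-191\right) \left(-138 - 191\right)} = \frac{1}{\left(-191\right) \left(-329\right)} = \frac{1}{62839}$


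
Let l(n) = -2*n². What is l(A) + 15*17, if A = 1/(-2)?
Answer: 509/2 ≈ 254.50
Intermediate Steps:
A = -½ ≈ -0.50000
l(A) + 15*17 = -2*(-½)² + 15*17 = -2*¼ + 255 = -½ + 255 = 509/2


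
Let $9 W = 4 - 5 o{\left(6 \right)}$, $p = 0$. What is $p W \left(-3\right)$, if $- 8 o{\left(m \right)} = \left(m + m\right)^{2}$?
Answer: $0$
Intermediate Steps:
$o{\left(m \right)} = - \frac{m^{2}}{2}$ ($o{\left(m \right)} = - \frac{\left(m + m\right)^{2}}{8} = - \frac{\left(2 m\right)^{2}}{8} = - \frac{4 m^{2}}{8} = - \frac{m^{2}}{2}$)
$W = \frac{94}{9}$ ($W = \frac{4 - 5 \left(- \frac{6^{2}}{2}\right)}{9} = \frac{4 - 5 \left(\left(- \frac{1}{2}\right) 36\right)}{9} = \frac{4 - -90}{9} = \frac{4 + 90}{9} = \frac{1}{9} \cdot 94 = \frac{94}{9} \approx 10.444$)
$p W \left(-3\right) = 0 \cdot \frac{94}{9} \left(-3\right) = 0 \left(-3\right) = 0$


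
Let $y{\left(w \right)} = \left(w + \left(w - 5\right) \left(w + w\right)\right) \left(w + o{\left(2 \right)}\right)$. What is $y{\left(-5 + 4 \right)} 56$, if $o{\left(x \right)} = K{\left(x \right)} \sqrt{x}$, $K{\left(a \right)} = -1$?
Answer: $-616 - 616 \sqrt{2} \approx -1487.2$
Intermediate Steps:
$o{\left(x \right)} = - \sqrt{x}$
$y{\left(w \right)} = \left(w - \sqrt{2}\right) \left(w + 2 w \left(-5 + w\right)\right)$ ($y{\left(w \right)} = \left(w + \left(w - 5\right) \left(w + w\right)\right) \left(w - \sqrt{2}\right) = \left(w + \left(-5 + w\right) 2 w\right) \left(w - \sqrt{2}\right) = \left(w + 2 w \left(-5 + w\right)\right) \left(w - \sqrt{2}\right) = \left(w - \sqrt{2}\right) \left(w + 2 w \left(-5 + w\right)\right)$)
$y{\left(-5 + 4 \right)} 56 = \left(-5 + 4\right) \left(- 9 \left(-5 + 4\right) + 2 \left(-5 + 4\right)^{2} + 9 \sqrt{2} - 2 \left(-5 + 4\right) \sqrt{2}\right) 56 = - (\left(-9\right) \left(-1\right) + 2 \left(-1\right)^{2} + 9 \sqrt{2} - - 2 \sqrt{2}) 56 = - (9 + 2 \cdot 1 + 9 \sqrt{2} + 2 \sqrt{2}) 56 = - (9 + 2 + 9 \sqrt{2} + 2 \sqrt{2}) 56 = - (11 + 11 \sqrt{2}) 56 = \left(-11 - 11 \sqrt{2}\right) 56 = -616 - 616 \sqrt{2}$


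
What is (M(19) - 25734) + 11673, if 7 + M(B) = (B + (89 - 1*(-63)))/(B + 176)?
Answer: -914363/65 ≈ -14067.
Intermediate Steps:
M(B) = -7 + (152 + B)/(176 + B) (M(B) = -7 + (B + (89 - 1*(-63)))/(B + 176) = -7 + (B + (89 + 63))/(176 + B) = -7 + (B + 152)/(176 + B) = -7 + (152 + B)/(176 + B))
(M(19) - 25734) + 11673 = (6*(-180 - 1*19)/(176 + 19) - 25734) + 11673 = (6*(-180 - 19)/195 - 25734) + 11673 = (6*(1/195)*(-199) - 25734) + 11673 = (-398/65 - 25734) + 11673 = -1673108/65 + 11673 = -914363/65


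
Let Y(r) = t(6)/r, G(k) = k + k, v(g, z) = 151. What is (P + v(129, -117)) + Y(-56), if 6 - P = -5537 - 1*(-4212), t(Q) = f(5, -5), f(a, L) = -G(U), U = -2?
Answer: 20747/14 ≈ 1481.9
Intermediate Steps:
G(k) = 2*k
f(a, L) = 4 (f(a, L) = -2*(-2) = -1*(-4) = 4)
t(Q) = 4
Y(r) = 4/r
P = 1331 (P = 6 - (-5537 - 1*(-4212)) = 6 - (-5537 + 4212) = 6 - 1*(-1325) = 6 + 1325 = 1331)
(P + v(129, -117)) + Y(-56) = (1331 + 151) + 4/(-56) = 1482 + 4*(-1/56) = 1482 - 1/14 = 20747/14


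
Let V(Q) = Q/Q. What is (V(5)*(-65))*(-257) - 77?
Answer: 16628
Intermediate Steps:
V(Q) = 1
(V(5)*(-65))*(-257) - 77 = (1*(-65))*(-257) - 77 = -65*(-257) - 77 = 16705 - 77 = 16628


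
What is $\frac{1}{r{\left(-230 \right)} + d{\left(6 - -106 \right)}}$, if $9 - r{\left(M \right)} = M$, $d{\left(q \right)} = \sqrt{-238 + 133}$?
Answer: $\frac{239}{57226} - \frac{i \sqrt{105}}{57226} \approx 0.0041764 - 0.00017906 i$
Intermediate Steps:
$d{\left(q \right)} = i \sqrt{105}$ ($d{\left(q \right)} = \sqrt{-105} = i \sqrt{105}$)
$r{\left(M \right)} = 9 - M$
$\frac{1}{r{\left(-230 \right)} + d{\left(6 - -106 \right)}} = \frac{1}{\left(9 - -230\right) + i \sqrt{105}} = \frac{1}{\left(9 + 230\right) + i \sqrt{105}} = \frac{1}{239 + i \sqrt{105}}$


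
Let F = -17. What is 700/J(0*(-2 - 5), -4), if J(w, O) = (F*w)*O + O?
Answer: -175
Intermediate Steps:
J(w, O) = O - 17*O*w (J(w, O) = (-17*w)*O + O = -17*O*w + O = O - 17*O*w)
700/J(0*(-2 - 5), -4) = 700/((-4*(1 - 0*(-2 - 5)))) = 700/((-4*(1 - 0*(-7)))) = 700/((-4*(1 - 17*0))) = 700/((-4*(1 + 0))) = 700/((-4*1)) = 700/(-4) = 700*(-1/4) = -175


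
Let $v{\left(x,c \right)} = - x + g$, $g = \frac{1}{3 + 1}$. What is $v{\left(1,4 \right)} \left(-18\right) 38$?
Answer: $513$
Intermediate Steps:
$g = \frac{1}{4} \approx 0.25$
$v{\left(x,c \right)} = \frac{1}{4} - x$ ($v{\left(x,c \right)} = - x + \frac{1}{4} = \frac{1}{4} - x$)
$v{\left(1,4 \right)} \left(-18\right) 38 = \left(\frac{1}{4} - 1\right) \left(-18\right) 38 = \left(- \frac{3}{4}\right) \left(-18\right) 38 = \frac{27}{2} \cdot 38 = 513$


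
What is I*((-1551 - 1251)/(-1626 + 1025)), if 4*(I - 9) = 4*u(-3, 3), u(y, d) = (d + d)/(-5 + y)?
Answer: 46233/1202 ≈ 38.463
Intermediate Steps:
u(y, d) = 2*d/(-5 + y) (u(y, d) = (2*d)/(-5 + y) = 2*d/(-5 + y))
I = 33/4 (I = 9 + (4*(2*3/(-5 - 3)))/4 = 9 + (4*(2*3/(-8)))/4 = 9 + (4*(2*3*(-⅛)))/4 = 9 + (4*(-¾))/4 = 9 + (¼)*(-3) = 9 - ¾ = 33/4 ≈ 8.2500)
I*((-1551 - 1251)/(-1626 + 1025)) = 33*((-1551 - 1251)/(-1626 + 1025))/4 = 33*(-2802/(-601))/4 = 33*(-2802*(-1/601))/4 = (33/4)*(2802/601) = 46233/1202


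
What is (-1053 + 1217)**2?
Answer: 26896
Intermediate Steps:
(-1053 + 1217)**2 = 164**2 = 26896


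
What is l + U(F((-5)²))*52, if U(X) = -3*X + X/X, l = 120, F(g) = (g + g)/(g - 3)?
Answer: -2008/11 ≈ -182.55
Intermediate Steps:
F(g) = 2*g/(-3 + g) (F(g) = (2*g)/(-3 + g) = 2*g/(-3 + g))
U(X) = 1 - 3*X (U(X) = -3*X + 1 = 1 - 3*X)
l + U(F((-5)²))*52 = 120 + (1 - 6*(-5)²/(-3 + (-5)²))*52 = 120 + (1 - 6*25/(-3 + 25))*52 = 120 + (1 - 6*25/22)*52 = 120 + (1 - 3*25/11)*52 = 120 + (1 - 75/11)*52 = 120 - 64/11*52 = 120 - 3328/11 = -2008/11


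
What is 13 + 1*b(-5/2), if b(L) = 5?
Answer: 18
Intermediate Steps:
13 + 1*b(-5/2) = 13 + 1*5 = 13 + 5 = 18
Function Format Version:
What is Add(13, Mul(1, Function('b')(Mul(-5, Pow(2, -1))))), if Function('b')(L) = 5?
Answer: 18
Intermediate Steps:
Add(13, Mul(1, Function('b')(Mul(-5, Pow(2, -1))))) = Add(13, Mul(1, 5)) = Add(13, 5) = 18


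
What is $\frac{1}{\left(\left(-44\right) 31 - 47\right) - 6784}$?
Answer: $- \frac{1}{8195} \approx -0.00012203$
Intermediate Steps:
$\frac{1}{\left(\left(-44\right) 31 - 47\right) - 6784} = \frac{1}{\left(-1364 - 47\right) - 6784} = \frac{1}{-1411 - 6784} = \frac{1}{-8195} = - \frac{1}{8195}$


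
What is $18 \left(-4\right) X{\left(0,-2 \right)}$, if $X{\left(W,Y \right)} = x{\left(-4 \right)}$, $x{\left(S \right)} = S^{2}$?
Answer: $-1152$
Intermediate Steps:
$X{\left(W,Y \right)} = 16$ ($X{\left(W,Y \right)} = \left(-4\right)^{2} = 16$)
$18 \left(-4\right) X{\left(0,-2 \right)} = 18 \left(-4\right) 16 = \left(-72\right) 16 = -1152$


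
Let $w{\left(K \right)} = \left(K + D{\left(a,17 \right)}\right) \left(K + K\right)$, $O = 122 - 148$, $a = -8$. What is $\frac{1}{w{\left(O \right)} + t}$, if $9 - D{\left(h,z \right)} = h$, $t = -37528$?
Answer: $- \frac{1}{37060} \approx -2.6983 \cdot 10^{-5}$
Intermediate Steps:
$D{\left(h,z \right)} = 9 - h$
$O = -26$
$w{\left(K \right)} = 2 K \left(17 + K\right)$ ($w{\left(K \right)} = \left(K + \left(9 - -8\right)\right) \left(K + K\right) = \left(K + \left(9 + 8\right)\right) 2 K = \left(K + 17\right) 2 K = \left(17 + K\right) 2 K = 2 K \left(17 + K\right)$)
$\frac{1}{w{\left(O \right)} + t} = \frac{1}{2 \left(-26\right) \left(17 - 26\right) - 37528} = \frac{1}{2 \left(-26\right) \left(-9\right) - 37528} = \frac{1}{468 - 37528} = \frac{1}{-37060} = - \frac{1}{37060}$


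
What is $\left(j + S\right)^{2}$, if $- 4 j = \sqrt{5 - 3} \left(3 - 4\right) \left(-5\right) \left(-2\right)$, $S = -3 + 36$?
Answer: $\frac{2203}{2} + 165 \sqrt{2} \approx 1334.8$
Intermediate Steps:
$S = 33$
$j = \frac{5 \sqrt{2}}{2}$ ($j = - \frac{\sqrt{5 - 3} \left(3 - 4\right) \left(-5\right) \left(-2\right)}{4} = - \frac{\sqrt{2} \left(-1\right) \left(-5\right) \left(-2\right)}{4} = - \frac{- \sqrt{2} \left(-5\right) \left(-2\right)}{4} = - \frac{5 \sqrt{2} \left(-2\right)}{4} = - \frac{\left(-10\right) \sqrt{2}}{4} = \frac{5 \sqrt{2}}{2} \approx 3.5355$)
$\left(j + S\right)^{2} = \left(\frac{5 \sqrt{2}}{2} + 33\right)^{2} = \left(33 + \frac{5 \sqrt{2}}{2}\right)^{2}$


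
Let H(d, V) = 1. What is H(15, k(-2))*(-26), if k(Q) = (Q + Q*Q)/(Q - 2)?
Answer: -26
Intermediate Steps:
k(Q) = (Q + Q²)/(-2 + Q)
H(15, k(-2))*(-26) = 1*(-26) = -26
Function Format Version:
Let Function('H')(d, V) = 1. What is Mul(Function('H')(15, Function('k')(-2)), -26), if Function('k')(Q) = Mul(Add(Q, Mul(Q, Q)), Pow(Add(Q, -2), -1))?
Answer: -26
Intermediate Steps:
Function('k')(Q) = Mul(Pow(Add(-2, Q), -1), Add(Q, Pow(Q, 2))) (Function('k')(Q) = Mul(Add(Q, Pow(Q, 2)), Pow(Add(-2, Q), -1)) = Mul(Pow(Add(-2, Q), -1), Add(Q, Pow(Q, 2))))
Mul(Function('H')(15, Function('k')(-2)), -26) = Mul(1, -26) = -26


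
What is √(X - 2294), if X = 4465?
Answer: √2171 ≈ 46.594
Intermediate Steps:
√(X - 2294) = √(4465 - 2294) = √2171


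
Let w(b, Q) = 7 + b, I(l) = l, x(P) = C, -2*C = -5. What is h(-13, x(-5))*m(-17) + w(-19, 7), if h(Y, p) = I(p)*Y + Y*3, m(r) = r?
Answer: 2407/2 ≈ 1203.5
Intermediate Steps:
C = 5/2 (C = -1/2*(-5) = 5/2 ≈ 2.5000)
x(P) = 5/2
h(Y, p) = 3*Y + Y*p (h(Y, p) = p*Y + Y*3 = Y*p + 3*Y = 3*Y + Y*p)
h(-13, x(-5))*m(-17) + w(-19, 7) = -13*(3 + 5/2)*(-17) + (7 - 19) = -13*11/2*(-17) - 12 = -143/2*(-17) - 12 = 2431/2 - 12 = 2407/2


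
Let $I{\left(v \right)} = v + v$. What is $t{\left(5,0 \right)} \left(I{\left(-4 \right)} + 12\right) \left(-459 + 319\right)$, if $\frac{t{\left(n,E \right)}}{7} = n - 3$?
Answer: $-7840$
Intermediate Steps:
$I{\left(v \right)} = 2 v$
$t{\left(n,E \right)} = -21 + 7 n$ ($t{\left(n,E \right)} = 7 \left(n - 3\right) = 7 \left(-3 + n\right) = -21 + 7 n$)
$t{\left(5,0 \right)} \left(I{\left(-4 \right)} + 12\right) \left(-459 + 319\right) = \left(-21 + 7 \cdot 5\right) \left(2 \left(-4\right) + 12\right) \left(-459 + 319\right) = \left(-21 + 35\right) \left(-8 + 12\right) \left(-140\right) = 14 \cdot 4 \left(-140\right) = 56 \left(-140\right) = -7840$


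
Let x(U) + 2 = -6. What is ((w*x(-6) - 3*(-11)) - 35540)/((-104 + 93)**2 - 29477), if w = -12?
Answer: 35411/29356 ≈ 1.2063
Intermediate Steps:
x(U) = -8 (x(U) = -2 - 6 = -8)
((w*x(-6) - 3*(-11)) - 35540)/((-104 + 93)**2 - 29477) = ((-12*(-8) - 3*(-11)) - 35540)/((-104 + 93)**2 - 29477) = ((96 + 33) - 35540)/((-11)**2 - 29477) = (129 - 35540)/(121 - 29477) = -35411/(-29356) = -35411*(-1/29356) = 35411/29356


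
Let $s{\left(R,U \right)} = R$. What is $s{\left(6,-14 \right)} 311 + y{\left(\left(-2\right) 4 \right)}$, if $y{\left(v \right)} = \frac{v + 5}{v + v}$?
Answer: $\frac{29859}{16} \approx 1866.2$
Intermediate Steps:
$y{\left(v \right)} = \frac{5 + v}{2 v}$
$s{\left(6,-14 \right)} 311 + y{\left(\left(-2\right) 4 \right)} = 6 \cdot 311 + \frac{5 - 8}{2 \left(\left(-2\right) 4\right)} = 1866 + \frac{5 - 8}{2 \left(-8\right)} = 1866 + \frac{1}{2} \left(- \frac{1}{8}\right) \left(-3\right) = 1866 + \frac{3}{16} = \frac{29859}{16}$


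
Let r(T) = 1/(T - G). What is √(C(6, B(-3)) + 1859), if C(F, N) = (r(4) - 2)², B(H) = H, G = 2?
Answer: √7445/2 ≈ 43.142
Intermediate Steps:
r(T) = 1/(-2 + T) (r(T) = 1/(T - 1*2) = 1/(T - 2) = 1/(-2 + T))
C(F, N) = 9/4 (C(F, N) = (1/(-2 + 4) - 2)² = (1/2 - 2)² = (½ - 2)² = (-3/2)² = 9/4)
√(C(6, B(-3)) + 1859) = √(9/4 + 1859) = √(7445/4) = √7445/2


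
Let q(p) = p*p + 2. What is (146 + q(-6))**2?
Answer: 33856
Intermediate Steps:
q(p) = 2 + p**2 (q(p) = p**2 + 2 = 2 + p**2)
(146 + q(-6))**2 = (146 + (2 + (-6)**2))**2 = (146 + (2 + 36))**2 = (146 + 38)**2 = 184**2 = 33856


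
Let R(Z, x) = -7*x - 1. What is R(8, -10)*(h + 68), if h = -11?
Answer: 3933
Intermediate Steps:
R(Z, x) = -1 - 7*x
R(8, -10)*(h + 68) = (-1 - 7*(-10))*(-11 + 68) = (-1 + 70)*57 = 69*57 = 3933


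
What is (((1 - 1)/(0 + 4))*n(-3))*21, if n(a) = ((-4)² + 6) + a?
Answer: 0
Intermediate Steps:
n(a) = 22 + a (n(a) = (16 + 6) + a = 22 + a)
(((1 - 1)/(0 + 4))*n(-3))*21 = (((1 - 1)/(0 + 4))*(22 - 3))*21 = ((0/4)*19)*21 = ((0*(¼))*19)*21 = (0*19)*21 = 0*21 = 0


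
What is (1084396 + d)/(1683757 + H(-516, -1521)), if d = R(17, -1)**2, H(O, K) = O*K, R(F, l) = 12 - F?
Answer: 1084421/2468593 ≈ 0.43929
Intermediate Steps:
H(O, K) = K*O
d = 25 (d = (12 - 1*17)**2 = (12 - 17)**2 = (-5)**2 = 25)
(1084396 + d)/(1683757 + H(-516, -1521)) = (1084396 + 25)/(1683757 - 1521*(-516)) = 1084421/(1683757 + 784836) = 1084421/2468593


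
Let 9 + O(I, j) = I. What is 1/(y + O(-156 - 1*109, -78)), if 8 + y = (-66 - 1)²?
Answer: 1/4207 ≈ 0.00023770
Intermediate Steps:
y = 4481 (y = -8 + (-66 - 1)² = -8 + (-67)² = -8 + 4489 = 4481)
O(I, j) = -9 + I
1/(y + O(-156 - 1*109, -78)) = 1/(4481 + (-9 + (-156 - 1*109))) = 1/(4481 + (-9 + (-156 - 109))) = 1/(4481 + (-9 - 265)) = 1/(4481 - 274) = 1/4207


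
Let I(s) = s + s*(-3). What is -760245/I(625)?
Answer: 152049/250 ≈ 608.20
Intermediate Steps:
I(s) = -2*s (I(s) = s - 3*s = -2*s)
-760245/I(625) = -760245/((-2*625)) = -760245/(-1250) = -760245*(-1/1250) = 152049/250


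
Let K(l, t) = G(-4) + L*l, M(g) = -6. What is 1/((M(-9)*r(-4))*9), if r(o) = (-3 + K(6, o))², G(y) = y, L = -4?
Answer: -1/51894 ≈ -1.9270e-5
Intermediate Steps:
K(l, t) = -4 - 4*l
r(o) = 961 (r(o) = (-3 + (-4 - 4*6))² = (-3 + (-4 - 24))² = (-3 - 28)² = (-31)² = 961)
1/((M(-9)*r(-4))*9) = 1/(-6*961*9) = 1/(-5766*9) = 1/(-51894) = -1/51894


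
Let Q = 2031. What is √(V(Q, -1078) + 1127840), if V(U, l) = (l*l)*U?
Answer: 2*√590330111 ≈ 48593.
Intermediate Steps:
V(U, l) = U*l² (V(U, l) = l²*U = U*l²)
√(V(Q, -1078) + 1127840) = √(2031*(-1078)² + 1127840) = √(2031*1162084 + 1127840) = √(2360192604 + 1127840) = √2361320444 = 2*√590330111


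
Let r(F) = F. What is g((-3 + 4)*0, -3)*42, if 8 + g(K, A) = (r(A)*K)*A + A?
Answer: -462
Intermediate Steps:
g(K, A) = -8 + A + K*A² (g(K, A) = -8 + ((A*K)*A + A) = -8 + (K*A² + A) = -8 + (A + K*A²) = -8 + A + K*A²)
g((-3 + 4)*0, -3)*42 = (-8 - 3 + ((-3 + 4)*0)*(-3)²)*42 = (-8 - 3 + (1*0)*9)*42 = (-8 - 3 + 0*9)*42 = (-8 - 3 + 0)*42 = -11*42 = -462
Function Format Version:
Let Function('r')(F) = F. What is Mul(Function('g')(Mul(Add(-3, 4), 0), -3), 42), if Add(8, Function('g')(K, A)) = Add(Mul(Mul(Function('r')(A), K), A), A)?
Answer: -462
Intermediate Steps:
Function('g')(K, A) = Add(-8, A, Mul(K, Pow(A, 2))) (Function('g')(K, A) = Add(-8, Add(Mul(Mul(A, K), A), A)) = Add(-8, Add(Mul(K, Pow(A, 2)), A)) = Add(-8, Add(A, Mul(K, Pow(A, 2)))) = Add(-8, A, Mul(K, Pow(A, 2))))
Mul(Function('g')(Mul(Add(-3, 4), 0), -3), 42) = Mul(Add(-8, -3, Mul(Mul(Add(-3, 4), 0), Pow(-3, 2))), 42) = Mul(Add(-8, -3, Mul(Mul(1, 0), 9)), 42) = Mul(Add(-8, -3, Mul(0, 9)), 42) = Mul(Add(-8, -3, 0), 42) = Mul(-11, 42) = -462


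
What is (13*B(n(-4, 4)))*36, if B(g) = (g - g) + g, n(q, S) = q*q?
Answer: 7488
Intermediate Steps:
n(q, S) = q²
B(g) = g (B(g) = 0 + g = g)
(13*B(n(-4, 4)))*36 = (13*(-4)²)*36 = (13*16)*36 = 208*36 = 7488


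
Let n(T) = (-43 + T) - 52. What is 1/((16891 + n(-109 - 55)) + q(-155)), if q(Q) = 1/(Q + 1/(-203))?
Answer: 31466/523342309 ≈ 6.0125e-5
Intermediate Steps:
n(T) = -95 + T
q(Q) = 1/(-1/203 + Q) (q(Q) = 1/(Q - 1/203) = 1/(-1/203 + Q))
1/((16891 + n(-109 - 55)) + q(-155)) = 1/((16891 + (-95 + (-109 - 55))) + 203/(-1 + 203*(-155))) = 1/((16891 + (-95 - 164)) + 203/(-1 - 31465)) = 1/((16891 - 259) + 203/(-31466)) = 1/(16632 + 203*(-1/31466)) = 1/(16632 - 203/31466) = 1/(523342309/31466) = 31466/523342309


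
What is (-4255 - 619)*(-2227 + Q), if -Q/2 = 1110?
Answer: 21674678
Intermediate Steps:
Q = -2220 (Q = -2*1110 = -2220)
(-4255 - 619)*(-2227 + Q) = (-4255 - 619)*(-2227 - 2220) = -4874*(-4447) = 21674678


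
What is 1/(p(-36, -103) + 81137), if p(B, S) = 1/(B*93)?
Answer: 3348/271646675 ≈ 1.2325e-5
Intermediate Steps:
p(B, S) = 1/(93*B) (p(B, S) = (1/93)/B = 1/(93*B))
1/(p(-36, -103) + 81137) = 1/((1/93)/(-36) + 81137) = 1/((1/93)*(-1/36) + 81137) = 1/(-1/3348 + 81137) = 1/(271646675/3348) = 3348/271646675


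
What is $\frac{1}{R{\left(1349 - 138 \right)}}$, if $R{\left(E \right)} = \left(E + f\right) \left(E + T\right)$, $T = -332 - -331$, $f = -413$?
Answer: $\frac{1}{965580} \approx 1.0356 \cdot 10^{-6}$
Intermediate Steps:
$T = -1$ ($T = -332 + 331 = -1$)
$R{\left(E \right)} = \left(-1 + E\right) \left(-413 + E\right)$ ($R{\left(E \right)} = \left(E - 413\right) \left(E - 1\right) = \left(-413 + E\right) \left(-1 + E\right) = \left(-1 + E\right) \left(-413 + E\right)$)
$\frac{1}{R{\left(1349 - 138 \right)}} = \frac{1}{413 + \left(1349 - 138\right)^{2} - 414 \left(1349 - 138\right)} = \frac{1}{413 + 1211^{2} - 501354} = \frac{1}{413 + 1466521 - 501354} = \frac{1}{965580}$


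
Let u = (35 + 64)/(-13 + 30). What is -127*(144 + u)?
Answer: -323469/17 ≈ -19028.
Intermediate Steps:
u = 99/17 ≈ 5.8235
-127*(144 + u) = -127*(144 + 99/17) = -127*2547/17 = -323469/17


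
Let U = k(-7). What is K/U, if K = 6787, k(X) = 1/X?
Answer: -47509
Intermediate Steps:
U = -1/7 (U = 1/(-7) = -1/7 ≈ -0.14286)
K/U = 6787/(-1/7) = 6787*(-7) = -47509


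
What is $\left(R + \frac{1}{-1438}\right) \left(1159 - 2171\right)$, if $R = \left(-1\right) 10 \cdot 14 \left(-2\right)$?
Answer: $- \frac{203735334}{719} \approx -2.8336 \cdot 10^{5}$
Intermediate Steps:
$R = 280$ ($R = \left(-10\right) 14 \left(-2\right) = \left(-140\right) \left(-2\right) = 280$)
$\left(R + \frac{1}{-1438}\right) \left(1159 - 2171\right) = \left(280 + \frac{1}{-1438}\right) \left(1159 - 2171\right) = \left(280 - \frac{1}{1438}\right) \left(-1012\right) = \frac{402639}{1438} \left(-1012\right) = - \frac{203735334}{719}$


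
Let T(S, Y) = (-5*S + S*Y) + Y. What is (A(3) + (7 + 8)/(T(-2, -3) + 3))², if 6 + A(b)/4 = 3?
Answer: 31329/256 ≈ 122.38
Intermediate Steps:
T(S, Y) = Y - 5*S + S*Y
A(b) = -12 (A(b) = -24 + 4*3 = -24 + 12 = -12)
(A(3) + (7 + 8)/(T(-2, -3) + 3))² = (-12 + (7 + 8)/((-3 - 5*(-2) - 2*(-3)) + 3))² = (-12 + 15/((-3 + 10 + 6) + 3))² = (-12 + 15/(13 + 3))² = (-12 + 15/16)² = (-177/16)² = 31329/256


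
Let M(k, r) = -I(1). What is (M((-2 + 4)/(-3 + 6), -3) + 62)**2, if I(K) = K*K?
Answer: 3721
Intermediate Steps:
I(K) = K**2
M(k, r) = -1 (M(k, r) = -1*1**2 = -1*1 = -1)
(M((-2 + 4)/(-3 + 6), -3) + 62)**2 = (-1 + 62)**2 = 61**2 = 3721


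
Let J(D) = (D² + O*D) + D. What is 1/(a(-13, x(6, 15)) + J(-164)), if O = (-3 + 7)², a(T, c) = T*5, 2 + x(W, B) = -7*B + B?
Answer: 1/24043 ≈ 4.1592e-5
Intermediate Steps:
x(W, B) = -2 - 6*B (x(W, B) = -2 + (-7*B + B) = -2 - 6*B)
a(T, c) = 5*T
O = 16 (O = 4² = 16)
J(D) = D² + 17*D (J(D) = (D² + 16*D) + D = D² + 17*D)
1/(a(-13, x(6, 15)) + J(-164)) = 1/(5*(-13) - 164*(17 - 164)) = 1/(-65 - 164*(-147)) = 1/(-65 + 24108) = 1/24043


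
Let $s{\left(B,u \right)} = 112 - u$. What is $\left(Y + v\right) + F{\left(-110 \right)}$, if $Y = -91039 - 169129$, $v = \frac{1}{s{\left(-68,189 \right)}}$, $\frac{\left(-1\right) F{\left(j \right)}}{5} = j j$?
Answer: $- \frac{24691437}{77} \approx -3.2067 \cdot 10^{5}$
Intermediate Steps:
$F{\left(j \right)} = - 5 j^{2}$ ($F{\left(j \right)} = - 5 j j = - 5 j^{2}$)
$v = - \frac{1}{77}$ ($v = \frac{1}{112 - 189} = \frac{1}{-77} = - \frac{1}{77} \approx -0.012987$)
$Y = -260168$
$\left(Y + v\right) + F{\left(-110 \right)} = \left(-260168 - \frac{1}{77}\right) - 5 \left(-110\right)^{2} = - \frac{20032937}{77} - 60500 = - \frac{24691437}{77}$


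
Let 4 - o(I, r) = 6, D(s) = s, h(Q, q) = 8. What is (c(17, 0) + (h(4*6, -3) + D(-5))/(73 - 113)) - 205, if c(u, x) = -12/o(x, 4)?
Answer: -7963/40 ≈ -199.07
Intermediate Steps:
o(I, r) = -2 (o(I, r) = 4 - 1*6 = 4 - 6 = -2)
c(u, x) = 6 (c(u, x) = -12/(-2) = -12*(-1/2) = 6)
(c(17, 0) + (h(4*6, -3) + D(-5))/(73 - 113)) - 205 = (6 + (8 - 5)/(73 - 113)) - 205 = (6 + 3/(-40)) - 205 = (6 + 3*(-1/40)) - 205 = (6 - 3/40) - 205 = 237/40 - 205 = -7963/40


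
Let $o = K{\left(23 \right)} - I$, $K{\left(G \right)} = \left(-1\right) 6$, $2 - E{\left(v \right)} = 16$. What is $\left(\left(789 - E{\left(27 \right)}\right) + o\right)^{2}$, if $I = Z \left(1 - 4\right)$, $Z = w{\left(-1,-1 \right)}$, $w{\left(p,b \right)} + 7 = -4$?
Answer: $583696$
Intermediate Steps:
$w{\left(p,b \right)} = -11$ ($w{\left(p,b \right)} = -7 - 4 = -11$)
$E{\left(v \right)} = -14$ ($E{\left(v \right)} = 2 - 16 = -14$)
$K{\left(G \right)} = -6$
$Z = -11$
$I = 33$ ($I = - 11 \left(1 - 4\right) = \left(-11\right) \left(-3\right) = 33$)
$o = -39$ ($o = -6 - 33 = -39$)
$\left(\left(789 - E{\left(27 \right)}\right) + o\right)^{2} = \left(\left(789 - -14\right) - 39\right)^{2} = \left(\left(789 + 14\right) - 39\right)^{2} = \left(803 - 39\right)^{2} = 764^{2} = 583696$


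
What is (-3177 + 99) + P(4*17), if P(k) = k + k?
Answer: -2942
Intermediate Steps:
P(k) = 2*k
(-3177 + 99) + P(4*17) = (-3177 + 99) + 2*(4*17) = -3078 + 2*68 = -3078 + 136 = -2942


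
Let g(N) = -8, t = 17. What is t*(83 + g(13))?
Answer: 1275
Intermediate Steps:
t*(83 + g(13)) = 17*(83 - 8) = 17*75 = 1275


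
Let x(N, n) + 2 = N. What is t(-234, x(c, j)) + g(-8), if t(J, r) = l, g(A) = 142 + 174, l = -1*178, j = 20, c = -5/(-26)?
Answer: 138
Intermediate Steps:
c = 5/26 (c = -5*(-1/26) = 5/26 ≈ 0.19231)
x(N, n) = -2 + N
l = -178
g(A) = 316
t(J, r) = -178
t(-234, x(c, j)) + g(-8) = -178 + 316 = 138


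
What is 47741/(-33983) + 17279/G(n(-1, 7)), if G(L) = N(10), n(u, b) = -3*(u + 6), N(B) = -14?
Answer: -587860631/475762 ≈ -1235.6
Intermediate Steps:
n(u, b) = -18 - 3*u (n(u, b) = -3*(6 + u) = -18 - 3*u)
G(L) = -14
47741/(-33983) + 17279/G(n(-1, 7)) = 47741/(-33983) + 17279/(-14) = 47741*(-1/33983) + 17279*(-1/14) = -47741/33983 - 17279/14 = -587860631/475762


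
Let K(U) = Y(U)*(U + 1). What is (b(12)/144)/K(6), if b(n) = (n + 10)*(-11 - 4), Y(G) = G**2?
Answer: -55/6048 ≈ -0.0090939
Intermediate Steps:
b(n) = -150 - 15*n (b(n) = (10 + n)*(-15) = -150 - 15*n)
K(U) = U**2*(1 + U) (K(U) = U**2*(U + 1) = U**2*(1 + U))
(b(12)/144)/K(6) = ((-150 - 15*12)/144)/((6**2*(1 + 6))) = ((-150 - 180)*(1/144))/((36*7)) = -330*1/144/252 = -55/24*1/252 = -55/6048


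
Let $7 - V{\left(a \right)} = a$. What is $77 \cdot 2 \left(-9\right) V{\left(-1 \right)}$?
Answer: $-11088$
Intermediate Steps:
$V{\left(a \right)} = 7 - a$
$77 \cdot 2 \left(-9\right) V{\left(-1 \right)} = 77 \cdot 2 \left(-9\right) \left(7 - -1\right) = 77 \left(-18\right) \left(7 + 1\right) = \left(-1386\right) 8 = -11088$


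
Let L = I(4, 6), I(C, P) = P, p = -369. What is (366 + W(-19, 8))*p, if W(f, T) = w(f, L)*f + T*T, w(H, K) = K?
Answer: -116604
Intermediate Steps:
L = 6
W(f, T) = T² + 6*f (W(f, T) = 6*f + T*T = 6*f + T² = T² + 6*f)
(366 + W(-19, 8))*p = (366 + (8² + 6*(-19)))*(-369) = (366 + (64 - 114))*(-369) = (366 - 50)*(-369) = 316*(-369) = -116604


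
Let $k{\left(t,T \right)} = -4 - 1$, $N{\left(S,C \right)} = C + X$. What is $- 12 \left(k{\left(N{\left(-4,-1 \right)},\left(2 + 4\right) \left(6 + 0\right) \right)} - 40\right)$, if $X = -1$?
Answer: $540$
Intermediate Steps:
$N{\left(S,C \right)} = -1 + C$ ($N{\left(S,C \right)} = C - 1 = -1 + C$)
$k{\left(t,T \right)} = -5$
$- 12 \left(k{\left(N{\left(-4,-1 \right)},\left(2 + 4\right) \left(6 + 0\right) \right)} - 40\right) = - 12 \left(-5 - 40\right) = \left(-12\right) \left(-45\right) = 540$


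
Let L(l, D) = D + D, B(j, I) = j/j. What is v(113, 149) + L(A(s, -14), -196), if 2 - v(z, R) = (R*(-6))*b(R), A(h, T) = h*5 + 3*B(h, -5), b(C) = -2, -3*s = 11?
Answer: -2178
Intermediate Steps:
s = -11/3 (s = -1/3*11 = -11/3 ≈ -3.6667)
B(j, I) = 1
A(h, T) = 3 + 5*h (A(h, T) = h*5 + 3*1 = 5*h + 3 = 3 + 5*h)
v(z, R) = 2 - 12*R (v(z, R) = 2 - R*(-6)*(-2) = 2 - (-6*R)*(-2) = 2 - 12*R)
L(l, D) = 2*D
v(113, 149) + L(A(s, -14), -196) = (2 - 12*149) + 2*(-196) = (2 - 1788) - 392 = -1786 - 392 = -2178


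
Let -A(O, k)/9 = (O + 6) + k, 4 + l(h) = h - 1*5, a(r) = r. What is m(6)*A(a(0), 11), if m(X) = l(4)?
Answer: 765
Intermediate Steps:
l(h) = -9 + h (l(h) = -4 + (h - 1*5) = -4 + (h - 5) = -4 + (-5 + h) = -9 + h)
A(O, k) = -54 - 9*O - 9*k (A(O, k) = -9*((O + 6) + k) = -9*((6 + O) + k) = -9*(6 + O + k) = -54 - 9*O - 9*k)
m(X) = -5 (m(X) = -9 + 4 = -5)
m(6)*A(a(0), 11) = -5*(-54 - 9*0 - 9*11) = -5*(-54 + 0 - 99) = -5*(-153) = 765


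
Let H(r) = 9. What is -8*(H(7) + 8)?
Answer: -136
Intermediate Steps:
-8*(H(7) + 8) = -8*(9 + 8) = -8*17 = -136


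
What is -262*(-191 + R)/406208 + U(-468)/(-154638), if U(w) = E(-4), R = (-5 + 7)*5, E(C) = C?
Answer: 166701547/1427618016 ≈ 0.11677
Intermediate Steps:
R = 10 (R = 2*5 = 10)
U(w) = -4
-262*(-191 + R)/406208 + U(-468)/(-154638) = -262*(-191 + 10)/406208 - 4/(-154638) = -262*(-181)*(1/406208) - 4*(-1/154638) = 47422*(1/406208) + 2/77319 = 23711/203104 + 2/77319 = 166701547/1427618016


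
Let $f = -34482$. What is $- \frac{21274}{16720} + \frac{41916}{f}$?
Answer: $- \frac{1552387}{623960} \approx -2.488$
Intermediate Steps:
$- \frac{21274}{16720} + \frac{41916}{f} = - \frac{21274}{16720} + \frac{41916}{-34482} = \left(-21274\right) \frac{1}{16720} + 41916 \left(- \frac{1}{34482}\right) = - \frac{967}{760} - \frac{998}{821} = - \frac{1552387}{623960}$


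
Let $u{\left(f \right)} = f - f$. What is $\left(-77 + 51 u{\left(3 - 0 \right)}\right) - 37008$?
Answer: $-37085$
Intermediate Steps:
$u{\left(f \right)} = 0$
$\left(-77 + 51 u{\left(3 - 0 \right)}\right) - 37008 = \left(-77 + 51 \cdot 0\right) - 37008 = \left(-77 + 0\right) - 37008 = -77 - 37008 = -37085$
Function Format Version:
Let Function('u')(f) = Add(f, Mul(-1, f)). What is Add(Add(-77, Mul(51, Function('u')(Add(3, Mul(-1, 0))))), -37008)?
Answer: -37085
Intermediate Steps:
Function('u')(f) = 0
Add(Add(-77, Mul(51, Function('u')(Add(3, Mul(-1, 0))))), -37008) = Add(Add(-77, Mul(51, 0)), -37008) = Add(Add(-77, 0), -37008) = Add(-77, -37008) = -37085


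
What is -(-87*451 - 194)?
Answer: 39431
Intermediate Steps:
-(-87*451 - 194) = -(-39237 - 194) = -1*(-39431) = 39431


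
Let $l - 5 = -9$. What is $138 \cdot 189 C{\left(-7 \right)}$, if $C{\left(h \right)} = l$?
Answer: $-104328$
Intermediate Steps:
$l = -4$ ($l = 5 - 9 = -4$)
$C{\left(h \right)} = -4$
$138 \cdot 189 C{\left(-7 \right)} = 138 \cdot 189 \left(-4\right) = 26082 \left(-4\right) = -104328$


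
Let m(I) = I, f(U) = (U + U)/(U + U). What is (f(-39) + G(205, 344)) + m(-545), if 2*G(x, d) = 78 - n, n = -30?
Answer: -490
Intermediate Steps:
f(U) = 1 (f(U) = (2*U)/((2*U)) = (2*U)*(1/(2*U)) = 1)
G(x, d) = 54 (G(x, d) = (78 - 1*(-30))/2 = (78 + 30)/2 = (½)*108 = 54)
(f(-39) + G(205, 344)) + m(-545) = (1 + 54) - 545 = 55 - 545 = -490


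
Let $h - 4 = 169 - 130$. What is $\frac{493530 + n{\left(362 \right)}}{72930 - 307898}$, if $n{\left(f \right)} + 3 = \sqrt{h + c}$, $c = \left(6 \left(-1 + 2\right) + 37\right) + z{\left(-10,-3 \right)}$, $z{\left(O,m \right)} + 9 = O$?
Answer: $- \frac{493527}{234968} - \frac{\sqrt{67}}{234968} \approx -2.1004$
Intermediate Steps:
$z{\left(O,m \right)} = -9 + O$
$h = 43$ ($h = 4 + \left(169 - 130\right) = 4 + 39 = 43$)
$c = 24$ ($c = \left(6 \left(-1 + 2\right) + 37\right) - 19 = \left(6 \cdot 1 + 37\right) - 19 = \left(6 + 37\right) - 19 = 43 - 19 = 24$)
$n{\left(f \right)} = -3 + \sqrt{67}$ ($n{\left(f \right)} = -3 + \sqrt{43 + 24} = -3 + \sqrt{67}$)
$\frac{493530 + n{\left(362 \right)}}{72930 - 307898} = \frac{493530 - \left(3 - \sqrt{67}\right)}{72930 - 307898} = \frac{493527 + \sqrt{67}}{-234968} = \left(493527 + \sqrt{67}\right) \left(- \frac{1}{234968}\right) = - \frac{493527}{234968} - \frac{\sqrt{67}}{234968}$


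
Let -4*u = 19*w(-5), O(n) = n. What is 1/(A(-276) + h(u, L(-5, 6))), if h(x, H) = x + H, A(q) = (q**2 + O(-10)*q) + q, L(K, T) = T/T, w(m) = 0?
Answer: 1/78661 ≈ 1.2713e-5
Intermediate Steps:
L(K, T) = 1
u = 0 (u = -19*0/4 = -1/4*0 = 0)
A(q) = q**2 - 9*q (A(q) = (q**2 - 10*q) + q = q**2 - 9*q)
h(x, H) = H + x
1/(A(-276) + h(u, L(-5, 6))) = 1/(-276*(-9 - 276) + (1 + 0)) = 1/(-276*(-285) + 1) = 1/(78660 + 1) = 1/78661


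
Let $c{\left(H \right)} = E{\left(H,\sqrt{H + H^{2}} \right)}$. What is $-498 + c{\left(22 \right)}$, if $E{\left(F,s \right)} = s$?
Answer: $-498 + \sqrt{506} \approx -475.51$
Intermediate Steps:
$c{\left(H \right)} = \sqrt{H + H^{2}}$
$-498 + c{\left(22 \right)} = -498 + \sqrt{22 \left(1 + 22\right)} = -498 + \sqrt{22 \cdot 23} = -498 + \sqrt{506}$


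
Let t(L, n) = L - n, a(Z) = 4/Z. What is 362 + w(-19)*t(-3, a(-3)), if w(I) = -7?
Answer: 1121/3 ≈ 373.67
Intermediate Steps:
362 + w(-19)*t(-3, a(-3)) = 362 - 7*(-3 - 4/(-3)) = 362 - 7*(-3 - 4*(-1)/3) = 362 - 7*(-3 - 1*(-4/3)) = 362 - 7*(-3 + 4/3) = 362 - 7*(-5/3) = 362 + 35/3 = 1121/3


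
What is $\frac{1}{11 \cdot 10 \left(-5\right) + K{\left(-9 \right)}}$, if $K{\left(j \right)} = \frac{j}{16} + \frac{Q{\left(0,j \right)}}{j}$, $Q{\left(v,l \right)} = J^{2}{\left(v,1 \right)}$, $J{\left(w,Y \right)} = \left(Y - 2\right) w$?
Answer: $- \frac{16}{8809} \approx -0.0018163$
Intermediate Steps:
$J{\left(w,Y \right)} = w \left(-2 + Y\right)$ ($J{\left(w,Y \right)} = \left(-2 + Y\right) w = w \left(-2 + Y\right)$)
$Q{\left(v,l \right)} = v^{2}$ ($Q{\left(v,l \right)} = \left(v \left(-2 + 1\right)\right)^{2} = \left(v \left(-1\right)\right)^{2} = \left(- v\right)^{2} = v^{2}$)
$K{\left(j \right)} = \frac{j}{16}$ ($K{\left(j \right)} = \frac{j}{16} + \frac{0^{2}}{j} = j \frac{1}{16} + \frac{0}{j} = \frac{j}{16} + 0 = \frac{j}{16}$)
$\frac{1}{11 \cdot 10 \left(-5\right) + K{\left(-9 \right)}} = \frac{1}{11 \cdot 10 \left(-5\right) + \frac{1}{16} \left(-9\right)} = \frac{1}{110 \left(-5\right) - \frac{9}{16}} = \frac{1}{-550 - \frac{9}{16}} = \frac{1}{- \frac{8809}{16}} = - \frac{16}{8809}$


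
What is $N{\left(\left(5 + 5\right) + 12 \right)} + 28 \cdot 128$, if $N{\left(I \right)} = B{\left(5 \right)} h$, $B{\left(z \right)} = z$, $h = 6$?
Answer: $3614$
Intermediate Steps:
$N{\left(I \right)} = 30$ ($N{\left(I \right)} = 5 \cdot 6 = 30$)
$N{\left(\left(5 + 5\right) + 12 \right)} + 28 \cdot 128 = 30 + 28 \cdot 128 = 30 + 3584 = 3614$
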